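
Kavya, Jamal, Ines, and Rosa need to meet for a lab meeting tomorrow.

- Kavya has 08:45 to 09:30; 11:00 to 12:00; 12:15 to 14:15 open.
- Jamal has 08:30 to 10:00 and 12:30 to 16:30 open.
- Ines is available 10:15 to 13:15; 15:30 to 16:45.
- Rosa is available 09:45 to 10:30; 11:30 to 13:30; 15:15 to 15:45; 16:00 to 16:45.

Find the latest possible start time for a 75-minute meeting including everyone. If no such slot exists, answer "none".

none

Kavya ∩ Jamal: 08:45-09:30, 12:30-14:15.
Kavya ∩ Jamal ∩ Ines: 12:30-13:15.
Kavya ∩ Jamal ∩ Ines ∩ Rosa: 12:30-13:15.
No common window is at least 75 minutes long.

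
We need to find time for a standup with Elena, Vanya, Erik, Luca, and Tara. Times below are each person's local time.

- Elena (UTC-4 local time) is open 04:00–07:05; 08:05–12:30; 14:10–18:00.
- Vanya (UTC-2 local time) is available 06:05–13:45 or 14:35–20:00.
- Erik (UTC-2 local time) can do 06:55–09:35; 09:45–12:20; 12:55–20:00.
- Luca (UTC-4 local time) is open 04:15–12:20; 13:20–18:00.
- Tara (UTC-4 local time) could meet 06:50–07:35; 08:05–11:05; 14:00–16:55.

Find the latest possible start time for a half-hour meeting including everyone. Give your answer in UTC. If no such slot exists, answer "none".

Elena in UTC: 08:00-11:05, 12:05-16:30, 18:10-22:00 (add 4h to convert from UTC-4).
Vanya in UTC: 08:05-15:45, 16:35-22:00 (add 2h to convert from UTC-2).
Erik in UTC: 08:55-11:35, 11:45-14:20, 14:55-22:00 (add 2h to convert from UTC-2).
Luca in UTC: 08:15-16:20, 17:20-22:00 (add 4h to convert from UTC-4).
Tara in UTC: 10:50-11:35, 12:05-15:05, 18:00-20:55 (add 4h to convert from UTC-4).
Elena ∩ Vanya: 08:05-11:05, 12:05-15:45, 18:10-22:00.
Elena ∩ Vanya ∩ Erik: 08:55-11:05, 12:05-14:20, 14:55-15:45, 18:10-22:00.
Elena ∩ Vanya ∩ Erik ∩ Luca: 08:55-11:05, 12:05-14:20, 14:55-15:45, 18:10-22:00.
Elena ∩ Vanya ∩ Erik ∩ Luca ∩ Tara: 10:50-11:05, 12:05-14:20, 14:55-15:05, 18:10-20:55.
The last common window of at least 30 minutes is 18:10-20:55; a 30-minute meeting can start as late as 20:25 and still end by 20:55.

20:25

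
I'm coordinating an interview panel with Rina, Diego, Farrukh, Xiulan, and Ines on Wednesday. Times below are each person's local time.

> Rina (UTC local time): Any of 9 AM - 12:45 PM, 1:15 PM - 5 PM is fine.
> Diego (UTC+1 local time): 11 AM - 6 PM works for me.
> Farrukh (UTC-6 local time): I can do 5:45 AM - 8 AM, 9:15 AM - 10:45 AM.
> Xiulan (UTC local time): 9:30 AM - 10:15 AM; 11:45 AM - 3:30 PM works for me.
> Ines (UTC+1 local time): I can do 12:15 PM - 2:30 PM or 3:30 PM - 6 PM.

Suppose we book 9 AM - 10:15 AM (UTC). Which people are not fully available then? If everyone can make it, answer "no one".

Rina in UTC: 09:00-12:45, 13:15-17:00.
Diego in UTC: 10:00-17:00 (subtract 1h to convert from UTC+1).
Farrukh in UTC: 11:45-14:00, 15:15-16:45 (add 6h to convert from UTC-6).
Xiulan in UTC: 09:30-10:15, 11:45-15:30.
Ines in UTC: 11:15-13:30, 14:30-17:00 (subtract 1h to convert from UTC+1).
Rina: free for 09:00-10:15. Diego: not fully free for 09:00-10:15. Farrukh: not fully free for 09:00-10:15. Xiulan: not fully free for 09:00-10:15. Ines: not fully free for 09:00-10:15.

Diego, Farrukh, Ines, Xiulan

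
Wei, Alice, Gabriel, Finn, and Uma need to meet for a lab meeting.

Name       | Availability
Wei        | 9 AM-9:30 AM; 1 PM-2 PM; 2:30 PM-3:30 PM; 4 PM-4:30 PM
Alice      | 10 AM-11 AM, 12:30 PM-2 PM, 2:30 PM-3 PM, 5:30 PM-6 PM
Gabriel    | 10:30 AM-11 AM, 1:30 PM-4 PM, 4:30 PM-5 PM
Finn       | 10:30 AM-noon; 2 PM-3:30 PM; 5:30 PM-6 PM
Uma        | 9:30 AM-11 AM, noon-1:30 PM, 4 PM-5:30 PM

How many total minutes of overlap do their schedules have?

Wei ∩ Alice: 13:00-14:00, 14:30-15:00.
Wei ∩ Alice ∩ Gabriel: 13:30-14:00, 14:30-15:00.
Wei ∩ Alice ∩ Gabriel ∩ Finn: 14:30-15:00.
Wei ∩ Alice ∩ Gabriel ∩ Finn ∩ Uma: ∅.
There is no time when everyone is free.
There is no common window, so the total is 0 minutes.

0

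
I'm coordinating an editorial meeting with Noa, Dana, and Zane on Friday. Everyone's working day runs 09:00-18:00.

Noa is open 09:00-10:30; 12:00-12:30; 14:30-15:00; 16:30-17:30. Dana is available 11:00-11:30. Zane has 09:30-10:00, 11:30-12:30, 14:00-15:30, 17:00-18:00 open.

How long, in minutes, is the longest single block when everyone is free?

Noa ∩ Dana: ∅.
Noa ∩ Dana ∩ Zane: ∅.
There is no time when everyone is free.
No common window exists, so the longest block is 0 minutes.

0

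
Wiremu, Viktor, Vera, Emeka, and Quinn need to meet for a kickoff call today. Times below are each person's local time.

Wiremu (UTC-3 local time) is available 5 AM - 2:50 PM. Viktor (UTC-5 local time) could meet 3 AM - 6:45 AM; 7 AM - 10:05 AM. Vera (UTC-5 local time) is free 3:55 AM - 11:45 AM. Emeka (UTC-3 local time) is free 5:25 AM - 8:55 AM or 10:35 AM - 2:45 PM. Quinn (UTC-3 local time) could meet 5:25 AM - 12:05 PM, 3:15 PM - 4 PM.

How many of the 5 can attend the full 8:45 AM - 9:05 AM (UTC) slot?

4

Wiremu in UTC: 08:00-17:50 (add 3h to convert from UTC-3).
Viktor in UTC: 08:00-11:45, 12:00-15:05 (add 5h to convert from UTC-5).
Vera in UTC: 08:55-16:45 (add 5h to convert from UTC-5).
Emeka in UTC: 08:25-11:55, 13:35-17:45 (add 3h to convert from UTC-3).
Quinn in UTC: 08:25-15:05, 18:15-19:00 (add 3h to convert from UTC-3).
Wiremu, Viktor, Emeka, and Quinn can make the full 08:45-09:05 slot — that's 4.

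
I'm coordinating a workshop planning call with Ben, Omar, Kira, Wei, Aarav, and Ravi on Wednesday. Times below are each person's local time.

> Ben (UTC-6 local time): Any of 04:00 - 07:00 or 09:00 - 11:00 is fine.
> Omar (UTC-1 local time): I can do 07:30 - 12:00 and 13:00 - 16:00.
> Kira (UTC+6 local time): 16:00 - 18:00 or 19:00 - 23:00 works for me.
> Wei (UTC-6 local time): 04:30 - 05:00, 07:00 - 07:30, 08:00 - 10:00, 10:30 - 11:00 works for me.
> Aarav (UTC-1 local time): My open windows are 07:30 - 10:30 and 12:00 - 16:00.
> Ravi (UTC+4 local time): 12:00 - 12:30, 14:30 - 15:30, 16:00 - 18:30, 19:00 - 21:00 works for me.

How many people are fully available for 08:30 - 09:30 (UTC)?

2

Ben in UTC: 10:00-13:00, 15:00-17:00 (add 6h to convert from UTC-6).
Omar in UTC: 08:30-13:00, 14:00-17:00 (add 1h to convert from UTC-1).
Kira in UTC: 10:00-12:00, 13:00-17:00 (subtract 6h to convert from UTC+6).
Wei in UTC: 10:30-11:00, 13:00-13:30, 14:00-16:00, 16:30-17:00 (add 6h to convert from UTC-6).
Aarav in UTC: 08:30-11:30, 13:00-17:00 (add 1h to convert from UTC-1).
Ravi in UTC: 08:00-08:30, 10:30-11:30, 12:00-14:30, 15:00-17:00 (subtract 4h to convert from UTC+4).
Omar and Aarav can make the full 08:30-09:30 slot — that's 2.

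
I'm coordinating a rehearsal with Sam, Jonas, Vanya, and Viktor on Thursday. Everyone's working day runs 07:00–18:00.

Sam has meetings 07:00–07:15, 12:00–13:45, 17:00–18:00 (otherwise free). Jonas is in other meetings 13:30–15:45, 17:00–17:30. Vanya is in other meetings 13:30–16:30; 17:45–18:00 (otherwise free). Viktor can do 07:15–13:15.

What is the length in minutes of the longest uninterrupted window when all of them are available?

Sam free: 07:15-12:00, 13:45-17:00 (invert busy blocks within the working day).
Jonas free: 07:00-13:30, 15:45-17:00, 17:30-18:00 (invert busy blocks within the working day).
Vanya free: 07:00-13:30, 16:30-17:45 (invert busy blocks within the working day).
Viktor free: 07:15-13:15.
Sam ∩ Jonas: 07:15-12:00, 15:45-17:00.
Sam ∩ Jonas ∩ Vanya: 07:15-12:00, 16:30-17:00.
Sam ∩ Jonas ∩ Vanya ∩ Viktor: 07:15-12:00.
Those are the intersection windows.
The longest is 07:15-12:00 at 285 minutes.

285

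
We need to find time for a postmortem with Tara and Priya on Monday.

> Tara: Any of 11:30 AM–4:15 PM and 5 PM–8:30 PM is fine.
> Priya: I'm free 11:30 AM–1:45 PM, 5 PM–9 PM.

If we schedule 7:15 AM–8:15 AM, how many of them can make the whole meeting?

nobody can make the full 07:15-08:15 slot — that's 0.

0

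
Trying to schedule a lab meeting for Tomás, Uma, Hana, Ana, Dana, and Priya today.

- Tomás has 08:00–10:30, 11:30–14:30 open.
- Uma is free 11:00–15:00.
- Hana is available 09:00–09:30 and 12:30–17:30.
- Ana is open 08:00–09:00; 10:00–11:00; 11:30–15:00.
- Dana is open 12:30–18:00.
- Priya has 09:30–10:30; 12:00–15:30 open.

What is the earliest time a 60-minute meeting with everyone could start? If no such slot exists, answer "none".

Tomás ∩ Uma: 11:30-14:30.
Tomás ∩ Uma ∩ Hana: 12:30-14:30.
Tomás ∩ Uma ∩ Hana ∩ Ana: 12:30-14:30.
Tomás ∩ Uma ∩ Hana ∩ Ana ∩ Dana: 12:30-14:30.
Tomás ∩ Uma ∩ Hana ∩ Ana ∩ Dana ∩ Priya: 12:30-14:30.
The first common window of at least 60 minutes is 12:30-14:30, so the earliest start is 12:30.

12:30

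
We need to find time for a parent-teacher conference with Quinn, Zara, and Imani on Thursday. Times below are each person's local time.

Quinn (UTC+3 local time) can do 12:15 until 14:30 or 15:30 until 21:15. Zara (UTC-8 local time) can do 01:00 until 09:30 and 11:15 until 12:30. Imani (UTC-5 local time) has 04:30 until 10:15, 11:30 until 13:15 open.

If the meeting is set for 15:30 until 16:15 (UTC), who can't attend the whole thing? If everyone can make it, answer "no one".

Imani

Quinn in UTC: 09:15-11:30, 12:30-18:15 (subtract 3h to convert from UTC+3).
Zara in UTC: 09:00-17:30, 19:15-20:30 (add 8h to convert from UTC-8).
Imani in UTC: 09:30-15:15, 16:30-18:15 (add 5h to convert from UTC-5).
Quinn: free for 15:30-16:15. Zara: free for 15:30-16:15. Imani: not fully free for 15:30-16:15.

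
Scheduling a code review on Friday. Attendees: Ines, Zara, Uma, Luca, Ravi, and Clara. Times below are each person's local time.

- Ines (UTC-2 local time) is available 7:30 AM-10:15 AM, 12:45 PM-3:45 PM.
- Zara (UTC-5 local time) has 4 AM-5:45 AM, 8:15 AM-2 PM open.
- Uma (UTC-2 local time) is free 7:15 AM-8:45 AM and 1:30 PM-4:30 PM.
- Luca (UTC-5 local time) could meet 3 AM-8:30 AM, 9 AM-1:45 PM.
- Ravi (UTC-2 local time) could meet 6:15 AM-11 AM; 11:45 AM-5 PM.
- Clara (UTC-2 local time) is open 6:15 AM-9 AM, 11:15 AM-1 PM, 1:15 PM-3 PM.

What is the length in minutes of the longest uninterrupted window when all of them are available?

90

Ines in UTC: 09:30-12:15, 14:45-17:45 (add 2h to convert from UTC-2).
Zara in UTC: 09:00-10:45, 13:15-19:00 (add 5h to convert from UTC-5).
Uma in UTC: 09:15-10:45, 15:30-18:30 (add 2h to convert from UTC-2).
Luca in UTC: 08:00-13:30, 14:00-18:45 (add 5h to convert from UTC-5).
Ravi in UTC: 08:15-13:00, 13:45-19:00 (add 2h to convert from UTC-2).
Clara in UTC: 08:15-11:00, 13:15-15:00, 15:15-17:00 (add 2h to convert from UTC-2).
Ines ∩ Zara: 09:30-10:45, 14:45-17:45.
Ines ∩ Zara ∩ Uma: 09:30-10:45, 15:30-17:45.
Ines ∩ Zara ∩ Uma ∩ Luca: 09:30-10:45, 15:30-17:45.
Ines ∩ Zara ∩ Uma ∩ Luca ∩ Ravi: 09:30-10:45, 15:30-17:45.
Ines ∩ Zara ∩ Uma ∩ Luca ∩ Ravi ∩ Clara: 09:30-10:45, 15:30-17:00.
The longest is 15:30-17:00 at 90 minutes.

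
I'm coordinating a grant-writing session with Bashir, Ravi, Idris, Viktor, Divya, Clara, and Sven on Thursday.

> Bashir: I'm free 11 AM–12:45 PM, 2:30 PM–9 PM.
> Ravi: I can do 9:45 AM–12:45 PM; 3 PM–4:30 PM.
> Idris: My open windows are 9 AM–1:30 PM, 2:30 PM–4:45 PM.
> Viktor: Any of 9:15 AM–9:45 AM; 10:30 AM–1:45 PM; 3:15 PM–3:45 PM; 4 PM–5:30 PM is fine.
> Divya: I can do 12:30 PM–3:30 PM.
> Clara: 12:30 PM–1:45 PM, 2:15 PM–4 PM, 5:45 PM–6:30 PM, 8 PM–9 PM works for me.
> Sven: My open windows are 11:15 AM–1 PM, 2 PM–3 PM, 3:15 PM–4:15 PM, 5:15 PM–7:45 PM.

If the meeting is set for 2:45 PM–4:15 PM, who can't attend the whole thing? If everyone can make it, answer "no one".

Clara, Divya, Ravi, Sven, Viktor

Bashir: free for 14:45-16:15. Ravi: not fully free for 14:45-16:15. Idris: free for 14:45-16:15. Viktor: not fully free for 14:45-16:15. Divya: not fully free for 14:45-16:15. Clara: not fully free for 14:45-16:15. Sven: not fully free for 14:45-16:15.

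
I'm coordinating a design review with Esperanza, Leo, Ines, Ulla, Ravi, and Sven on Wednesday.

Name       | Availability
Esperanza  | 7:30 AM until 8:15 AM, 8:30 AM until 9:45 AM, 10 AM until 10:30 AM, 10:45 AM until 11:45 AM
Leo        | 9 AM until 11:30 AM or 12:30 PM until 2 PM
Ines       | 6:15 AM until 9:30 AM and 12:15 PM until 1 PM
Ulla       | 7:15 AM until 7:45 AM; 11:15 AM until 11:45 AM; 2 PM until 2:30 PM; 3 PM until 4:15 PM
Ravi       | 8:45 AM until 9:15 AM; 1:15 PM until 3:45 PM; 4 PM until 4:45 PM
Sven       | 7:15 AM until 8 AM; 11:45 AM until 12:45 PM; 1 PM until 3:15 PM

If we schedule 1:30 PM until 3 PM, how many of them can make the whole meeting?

Ravi and Sven can make the full 13:30-15:00 slot — that's 2.

2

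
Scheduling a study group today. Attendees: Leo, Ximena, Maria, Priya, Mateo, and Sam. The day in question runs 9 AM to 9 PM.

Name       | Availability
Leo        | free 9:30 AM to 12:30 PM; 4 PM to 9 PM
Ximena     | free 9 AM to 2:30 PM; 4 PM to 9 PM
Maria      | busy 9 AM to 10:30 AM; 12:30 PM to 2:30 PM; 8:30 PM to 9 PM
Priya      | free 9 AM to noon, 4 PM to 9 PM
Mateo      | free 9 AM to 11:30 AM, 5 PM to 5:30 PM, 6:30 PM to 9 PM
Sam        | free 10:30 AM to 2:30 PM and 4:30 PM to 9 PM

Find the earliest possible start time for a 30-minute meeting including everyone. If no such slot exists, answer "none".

10:30

Leo free: 09:30-12:30, 16:00-21:00.
Ximena free: 09:00-14:30, 16:00-21:00.
Maria free: 10:30-12:30, 14:30-20:30 (invert busy blocks within the working day).
Priya free: 09:00-12:00, 16:00-21:00.
Mateo free: 09:00-11:30, 17:00-17:30, 18:30-21:00.
Sam free: 10:30-14:30, 16:30-21:00.
Leo ∩ Ximena: 09:30-12:30, 16:00-21:00.
Leo ∩ Ximena ∩ Maria: 10:30-12:30, 16:00-20:30.
Leo ∩ Ximena ∩ Maria ∩ Priya: 10:30-12:00, 16:00-20:30.
Leo ∩ Ximena ∩ Maria ∩ Priya ∩ Mateo: 10:30-11:30, 17:00-17:30, 18:30-20:30.
Leo ∩ Ximena ∩ Maria ∩ Priya ∩ Mateo ∩ Sam: 10:30-11:30, 17:00-17:30, 18:30-20:30.
The first common window of at least 30 minutes is 10:30-11:30, so the earliest start is 10:30.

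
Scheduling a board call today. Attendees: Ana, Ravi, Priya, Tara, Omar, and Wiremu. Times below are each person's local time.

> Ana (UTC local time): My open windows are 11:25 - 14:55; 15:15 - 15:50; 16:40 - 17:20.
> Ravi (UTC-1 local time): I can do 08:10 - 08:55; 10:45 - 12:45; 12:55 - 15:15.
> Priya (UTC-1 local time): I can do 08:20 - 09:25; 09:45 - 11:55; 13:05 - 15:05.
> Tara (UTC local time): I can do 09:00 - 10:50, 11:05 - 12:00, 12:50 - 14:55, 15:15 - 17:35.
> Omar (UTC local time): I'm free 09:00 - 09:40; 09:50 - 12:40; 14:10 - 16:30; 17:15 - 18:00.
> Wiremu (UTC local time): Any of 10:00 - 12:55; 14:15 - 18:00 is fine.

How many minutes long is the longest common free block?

Ana in UTC: 11:25-14:55, 15:15-15:50, 16:40-17:20.
Ravi in UTC: 09:10-09:55, 11:45-13:45, 13:55-16:15 (add 1h to convert from UTC-1).
Priya in UTC: 09:20-10:25, 10:45-12:55, 14:05-16:05 (add 1h to convert from UTC-1).
Tara in UTC: 09:00-10:50, 11:05-12:00, 12:50-14:55, 15:15-17:35.
Omar in UTC: 09:00-09:40, 09:50-12:40, 14:10-16:30, 17:15-18:00.
Wiremu in UTC: 10:00-12:55, 14:15-18:00.
Ana ∩ Ravi: 11:45-13:45, 13:55-14:55, 15:15-15:50.
Ana ∩ Ravi ∩ Priya: 11:45-12:55, 14:05-14:55, 15:15-15:50.
Ana ∩ Ravi ∩ Priya ∩ Tara: 11:45-12:00, 12:50-12:55, 14:05-14:55, 15:15-15:50.
Ana ∩ Ravi ∩ Priya ∩ Tara ∩ Omar: 11:45-12:00, 14:10-14:55, 15:15-15:50.
Ana ∩ Ravi ∩ Priya ∩ Tara ∩ Omar ∩ Wiremu: 11:45-12:00, 14:15-14:55, 15:15-15:50.
So the common availability across everyone is 11:45-12:00, 14:15-14:55, 15:15-15:50.
The longest is 14:15-14:55 at 40 minutes.

40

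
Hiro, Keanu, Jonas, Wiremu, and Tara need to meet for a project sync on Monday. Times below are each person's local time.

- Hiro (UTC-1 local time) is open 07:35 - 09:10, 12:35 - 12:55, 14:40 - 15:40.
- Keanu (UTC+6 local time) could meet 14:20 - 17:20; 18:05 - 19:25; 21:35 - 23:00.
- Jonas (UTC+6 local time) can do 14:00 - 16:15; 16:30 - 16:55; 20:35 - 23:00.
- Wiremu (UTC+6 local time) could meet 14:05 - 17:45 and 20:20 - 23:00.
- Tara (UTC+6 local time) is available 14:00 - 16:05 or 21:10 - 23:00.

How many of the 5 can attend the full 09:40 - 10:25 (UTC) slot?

Hiro in UTC: 08:35-10:10, 13:35-13:55, 15:40-16:40 (add 1h to convert from UTC-1).
Keanu in UTC: 08:20-11:20, 12:05-13:25, 15:35-17:00 (subtract 6h to convert from UTC+6).
Jonas in UTC: 08:00-10:15, 10:30-10:55, 14:35-17:00 (subtract 6h to convert from UTC+6).
Wiremu in UTC: 08:05-11:45, 14:20-17:00 (subtract 6h to convert from UTC+6).
Tara in UTC: 08:00-10:05, 15:10-17:00 (subtract 6h to convert from UTC+6).
Keanu and Wiremu can make the full 09:40-10:25 slot — that's 2.

2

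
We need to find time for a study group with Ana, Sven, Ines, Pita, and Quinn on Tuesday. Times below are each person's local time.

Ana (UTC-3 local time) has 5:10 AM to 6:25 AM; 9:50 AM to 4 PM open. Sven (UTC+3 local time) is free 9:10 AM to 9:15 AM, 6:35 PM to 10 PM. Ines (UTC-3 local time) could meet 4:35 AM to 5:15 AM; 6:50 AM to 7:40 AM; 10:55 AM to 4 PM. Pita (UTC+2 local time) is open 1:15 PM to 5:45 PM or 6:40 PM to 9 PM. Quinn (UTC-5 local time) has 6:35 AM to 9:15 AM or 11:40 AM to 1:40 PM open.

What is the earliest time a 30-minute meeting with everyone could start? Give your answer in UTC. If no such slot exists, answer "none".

Ana in UTC: 08:10-09:25, 12:50-19:00 (add 3h to convert from UTC-3).
Sven in UTC: 06:10-06:15, 15:35-19:00 (subtract 3h to convert from UTC+3).
Ines in UTC: 07:35-08:15, 09:50-10:40, 13:55-19:00 (add 3h to convert from UTC-3).
Pita in UTC: 11:15-15:45, 16:40-19:00 (subtract 2h to convert from UTC+2).
Quinn in UTC: 11:35-14:15, 16:40-18:40 (add 5h to convert from UTC-5).
Ana ∩ Sven: 15:35-19:00.
Ana ∩ Sven ∩ Ines: 15:35-19:00.
Ana ∩ Sven ∩ Ines ∩ Pita: 15:35-15:45, 16:40-19:00.
Ana ∩ Sven ∩ Ines ∩ Pita ∩ Quinn: 16:40-18:40.
Those are the intersection windows.
The first common window of at least 30 minutes is 16:40-18:40, so the earliest start is 16:40.

16:40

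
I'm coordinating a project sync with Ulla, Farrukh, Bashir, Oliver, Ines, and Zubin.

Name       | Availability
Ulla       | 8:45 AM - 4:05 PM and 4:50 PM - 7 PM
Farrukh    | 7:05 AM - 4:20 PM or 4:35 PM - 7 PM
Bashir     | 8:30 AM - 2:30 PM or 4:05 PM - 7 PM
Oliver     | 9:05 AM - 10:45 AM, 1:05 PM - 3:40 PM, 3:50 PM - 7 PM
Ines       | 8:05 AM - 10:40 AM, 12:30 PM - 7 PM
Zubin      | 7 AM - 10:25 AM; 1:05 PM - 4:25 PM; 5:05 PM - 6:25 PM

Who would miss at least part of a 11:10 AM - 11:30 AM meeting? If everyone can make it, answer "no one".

Ulla: free for 11:10-11:30. Farrukh: free for 11:10-11:30. Bashir: free for 11:10-11:30. Oliver: not fully free for 11:10-11:30. Ines: not fully free for 11:10-11:30. Zubin: not fully free for 11:10-11:30.

Ines, Oliver, Zubin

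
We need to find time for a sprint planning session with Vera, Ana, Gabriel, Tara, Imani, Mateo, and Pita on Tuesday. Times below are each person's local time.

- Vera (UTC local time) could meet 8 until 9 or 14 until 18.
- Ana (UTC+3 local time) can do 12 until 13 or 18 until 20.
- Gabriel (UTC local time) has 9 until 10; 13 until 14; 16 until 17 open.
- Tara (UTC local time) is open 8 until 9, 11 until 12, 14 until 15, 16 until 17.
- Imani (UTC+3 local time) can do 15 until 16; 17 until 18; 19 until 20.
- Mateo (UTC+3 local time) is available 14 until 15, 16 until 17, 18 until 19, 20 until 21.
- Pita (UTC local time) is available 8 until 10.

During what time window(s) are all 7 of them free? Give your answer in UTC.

Vera in UTC: 08:00-09:00, 14:00-18:00.
Ana in UTC: 09:00-10:00, 15:00-17:00 (subtract 3h to convert from UTC+3).
Gabriel in UTC: 09:00-10:00, 13:00-14:00, 16:00-17:00.
Tara in UTC: 08:00-09:00, 11:00-12:00, 14:00-15:00, 16:00-17:00.
Imani in UTC: 12:00-13:00, 14:00-15:00, 16:00-17:00 (subtract 3h to convert from UTC+3).
Mateo in UTC: 11:00-12:00, 13:00-14:00, 15:00-16:00, 17:00-18:00 (subtract 3h to convert from UTC+3).
Pita in UTC: 08:00-10:00.
Vera ∩ Ana: 15:00-17:00.
Vera ∩ Ana ∩ Gabriel: 16:00-17:00.
Vera ∩ Ana ∩ Gabriel ∩ Tara: 16:00-17:00.
Vera ∩ Ana ∩ Gabriel ∩ Tara ∩ Imani: 16:00-17:00.
Vera ∩ Ana ∩ Gabriel ∩ Tara ∩ Imani ∩ Mateo: ∅.
Vera ∩ Ana ∩ Gabriel ∩ Tara ∩ Imani ∩ Mateo ∩ Pita: ∅.
There is no time when everyone is free.

none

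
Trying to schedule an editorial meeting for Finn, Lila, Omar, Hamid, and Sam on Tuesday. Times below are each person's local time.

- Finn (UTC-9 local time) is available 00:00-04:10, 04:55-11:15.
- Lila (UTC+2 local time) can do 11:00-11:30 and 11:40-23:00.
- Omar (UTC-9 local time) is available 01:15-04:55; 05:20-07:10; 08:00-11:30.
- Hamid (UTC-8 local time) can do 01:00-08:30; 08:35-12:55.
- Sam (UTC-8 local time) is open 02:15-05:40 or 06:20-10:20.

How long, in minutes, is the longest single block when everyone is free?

175

Finn in UTC: 09:00-13:10, 13:55-20:15 (add 9h to convert from UTC-9).
Lila in UTC: 09:00-09:30, 09:40-21:00 (subtract 2h to convert from UTC+2).
Omar in UTC: 10:15-13:55, 14:20-16:10, 17:00-20:30 (add 9h to convert from UTC-9).
Hamid in UTC: 09:00-16:30, 16:35-20:55 (add 8h to convert from UTC-8).
Sam in UTC: 10:15-13:40, 14:20-18:20 (add 8h to convert from UTC-8).
Finn ∩ Lila: 09:00-09:30, 09:40-13:10, 13:55-20:15.
Finn ∩ Lila ∩ Omar: 10:15-13:10, 14:20-16:10, 17:00-20:15.
Finn ∩ Lila ∩ Omar ∩ Hamid: 10:15-13:10, 14:20-16:10, 17:00-20:15.
Finn ∩ Lila ∩ Omar ∩ Hamid ∩ Sam: 10:15-13:10, 14:20-16:10, 17:00-18:20.
The longest is 10:15-13:10 at 175 minutes.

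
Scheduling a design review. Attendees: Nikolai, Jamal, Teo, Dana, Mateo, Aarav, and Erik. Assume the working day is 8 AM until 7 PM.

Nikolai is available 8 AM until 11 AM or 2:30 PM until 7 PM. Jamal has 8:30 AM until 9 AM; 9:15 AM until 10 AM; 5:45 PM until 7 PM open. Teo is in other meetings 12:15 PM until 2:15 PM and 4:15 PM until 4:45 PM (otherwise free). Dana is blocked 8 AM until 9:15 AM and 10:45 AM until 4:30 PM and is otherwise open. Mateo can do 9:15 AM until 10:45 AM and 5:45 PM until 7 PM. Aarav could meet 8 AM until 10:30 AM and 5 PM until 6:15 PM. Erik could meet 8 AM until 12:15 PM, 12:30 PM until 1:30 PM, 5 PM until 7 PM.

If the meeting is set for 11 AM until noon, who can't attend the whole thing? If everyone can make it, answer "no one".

Aarav, Dana, Jamal, Mateo, Nikolai

Nikolai free: 08:00-11:00, 14:30-19:00.
Jamal free: 08:30-09:00, 09:15-10:00, 17:45-19:00.
Teo free: 08:00-12:15, 14:15-16:15, 16:45-19:00 (invert busy blocks within the working day).
Dana free: 09:15-10:45, 16:30-19:00 (invert busy blocks within the working day).
Mateo free: 09:15-10:45, 17:45-19:00.
Aarav free: 08:00-10:30, 17:00-18:15.
Erik free: 08:00-12:15, 12:30-13:30, 17:00-19:00.
Nikolai: not fully free for 11:00-12:00. Jamal: not fully free for 11:00-12:00. Teo: free for 11:00-12:00. Dana: not fully free for 11:00-12:00. Mateo: not fully free for 11:00-12:00. Aarav: not fully free for 11:00-12:00. Erik: free for 11:00-12:00.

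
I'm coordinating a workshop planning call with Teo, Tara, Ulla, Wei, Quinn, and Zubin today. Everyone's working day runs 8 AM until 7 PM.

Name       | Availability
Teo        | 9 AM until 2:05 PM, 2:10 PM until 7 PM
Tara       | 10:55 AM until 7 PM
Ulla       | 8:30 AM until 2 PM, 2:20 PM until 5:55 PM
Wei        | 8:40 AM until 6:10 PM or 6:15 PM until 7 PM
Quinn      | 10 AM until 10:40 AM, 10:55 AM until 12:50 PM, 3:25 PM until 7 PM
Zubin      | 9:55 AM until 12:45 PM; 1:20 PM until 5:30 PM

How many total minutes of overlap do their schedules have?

Teo ∩ Tara: 10:55-14:05, 14:10-19:00.
Teo ∩ Tara ∩ Ulla: 10:55-14:00, 14:20-17:55.
Teo ∩ Tara ∩ Ulla ∩ Wei: 10:55-14:00, 14:20-17:55.
Teo ∩ Tara ∩ Ulla ∩ Wei ∩ Quinn: 10:55-12:50, 15:25-17:55.
Teo ∩ Tara ∩ Ulla ∩ Wei ∩ Quinn ∩ Zubin: 10:55-12:45, 15:25-17:30.
Summing the common windows: 110 + 125 = 235 minutes.

235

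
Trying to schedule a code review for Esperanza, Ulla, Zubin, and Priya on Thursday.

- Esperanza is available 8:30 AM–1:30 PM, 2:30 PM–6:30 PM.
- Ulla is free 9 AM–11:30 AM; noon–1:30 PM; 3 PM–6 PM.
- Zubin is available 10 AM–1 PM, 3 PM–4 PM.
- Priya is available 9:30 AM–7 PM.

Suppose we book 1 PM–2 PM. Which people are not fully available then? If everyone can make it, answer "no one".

Esperanza, Ulla, Zubin

Esperanza: not fully free for 13:00-14:00. Ulla: not fully free for 13:00-14:00. Zubin: not fully free for 13:00-14:00. Priya: free for 13:00-14:00.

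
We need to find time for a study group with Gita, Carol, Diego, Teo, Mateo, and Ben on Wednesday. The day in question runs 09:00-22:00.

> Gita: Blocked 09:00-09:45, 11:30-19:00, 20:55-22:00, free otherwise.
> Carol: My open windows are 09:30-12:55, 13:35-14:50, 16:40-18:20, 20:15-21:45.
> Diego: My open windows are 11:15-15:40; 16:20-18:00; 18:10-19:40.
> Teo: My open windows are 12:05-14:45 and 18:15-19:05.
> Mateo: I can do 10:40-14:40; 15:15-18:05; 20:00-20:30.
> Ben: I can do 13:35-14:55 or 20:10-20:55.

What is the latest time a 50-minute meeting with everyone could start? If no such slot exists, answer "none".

Gita free: 09:45-11:30, 19:00-20:55 (invert busy blocks within the working day).
Carol free: 09:30-12:55, 13:35-14:50, 16:40-18:20, 20:15-21:45.
Diego free: 11:15-15:40, 16:20-18:00, 18:10-19:40.
Teo free: 12:05-14:45, 18:15-19:05.
Mateo free: 10:40-14:40, 15:15-18:05, 20:00-20:30.
Ben free: 13:35-14:55, 20:10-20:55.
Gita ∩ Carol: 09:45-11:30, 20:15-20:55.
Gita ∩ Carol ∩ Diego: 11:15-11:30.
Gita ∩ Carol ∩ Diego ∩ Teo: ∅.
Gita ∩ Carol ∩ Diego ∩ Teo ∩ Mateo: ∅.
Gita ∩ Carol ∩ Diego ∩ Teo ∩ Mateo ∩ Ben: ∅.
There is no time when everyone is free.
No common window is at least 50 minutes long.

none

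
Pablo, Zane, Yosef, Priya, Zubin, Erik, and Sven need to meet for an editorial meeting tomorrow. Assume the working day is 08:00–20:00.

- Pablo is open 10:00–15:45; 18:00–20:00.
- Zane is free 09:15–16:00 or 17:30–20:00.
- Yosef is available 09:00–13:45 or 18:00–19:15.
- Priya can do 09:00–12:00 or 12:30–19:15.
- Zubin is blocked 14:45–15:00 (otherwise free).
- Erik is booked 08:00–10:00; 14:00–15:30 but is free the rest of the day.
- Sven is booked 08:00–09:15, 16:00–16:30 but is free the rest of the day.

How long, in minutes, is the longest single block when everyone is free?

Pablo free: 10:00-15:45, 18:00-20:00.
Zane free: 09:15-16:00, 17:30-20:00.
Yosef free: 09:00-13:45, 18:00-19:15.
Priya free: 09:00-12:00, 12:30-19:15.
Zubin free: 08:00-14:45, 15:00-20:00 (invert busy blocks within the working day).
Erik free: 10:00-14:00, 15:30-20:00 (invert busy blocks within the working day).
Sven free: 09:15-16:00, 16:30-20:00 (invert busy blocks within the working day).
Pablo ∩ Zane: 10:00-15:45, 18:00-20:00.
Pablo ∩ Zane ∩ Yosef: 10:00-13:45, 18:00-19:15.
Pablo ∩ Zane ∩ Yosef ∩ Priya: 10:00-12:00, 12:30-13:45, 18:00-19:15.
Pablo ∩ Zane ∩ Yosef ∩ Priya ∩ Zubin: 10:00-12:00, 12:30-13:45, 18:00-19:15.
Pablo ∩ Zane ∩ Yosef ∩ Priya ∩ Zubin ∩ Erik: 10:00-12:00, 12:30-13:45, 18:00-19:15.
Pablo ∩ Zane ∩ Yosef ∩ Priya ∩ Zubin ∩ Erik ∩ Sven: 10:00-12:00, 12:30-13:45, 18:00-19:15.
The longest is 10:00-12:00 at 120 minutes.

120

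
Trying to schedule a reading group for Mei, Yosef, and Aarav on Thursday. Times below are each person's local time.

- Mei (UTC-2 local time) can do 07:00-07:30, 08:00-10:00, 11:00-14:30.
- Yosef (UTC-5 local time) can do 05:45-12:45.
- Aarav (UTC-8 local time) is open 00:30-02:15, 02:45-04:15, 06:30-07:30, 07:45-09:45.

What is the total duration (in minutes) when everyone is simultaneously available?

Mei in UTC: 09:00-09:30, 10:00-12:00, 13:00-16:30 (add 2h to convert from UTC-2).
Yosef in UTC: 10:45-17:45 (add 5h to convert from UTC-5).
Aarav in UTC: 08:30-10:15, 10:45-12:15, 14:30-15:30, 15:45-17:45 (add 8h to convert from UTC-8).
Mei ∩ Yosef: 10:45-12:00, 13:00-16:30.
Mei ∩ Yosef ∩ Aarav: 10:45-12:00, 14:30-15:30, 15:45-16:30.
Summing the common windows: 75 + 60 + 45 = 180 minutes.

180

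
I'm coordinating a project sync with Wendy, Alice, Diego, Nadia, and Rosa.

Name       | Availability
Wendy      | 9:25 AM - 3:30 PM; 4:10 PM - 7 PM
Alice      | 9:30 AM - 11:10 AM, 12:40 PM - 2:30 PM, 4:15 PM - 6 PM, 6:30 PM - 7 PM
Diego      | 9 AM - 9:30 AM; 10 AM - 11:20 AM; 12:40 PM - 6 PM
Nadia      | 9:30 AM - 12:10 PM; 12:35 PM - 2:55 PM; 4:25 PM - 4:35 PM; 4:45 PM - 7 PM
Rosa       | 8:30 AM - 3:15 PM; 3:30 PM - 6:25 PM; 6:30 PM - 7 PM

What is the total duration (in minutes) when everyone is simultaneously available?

Wendy ∩ Alice: 09:30-11:10, 12:40-14:30, 16:15-18:00, 18:30-19:00.
Wendy ∩ Alice ∩ Diego: 10:00-11:10, 12:40-14:30, 16:15-18:00.
Wendy ∩ Alice ∩ Diego ∩ Nadia: 10:00-11:10, 12:40-14:30, 16:25-16:35, 16:45-18:00.
Wendy ∩ Alice ∩ Diego ∩ Nadia ∩ Rosa: 10:00-11:10, 12:40-14:30, 16:25-16:35, 16:45-18:00.
So the common availability across everyone is 10:00-11:10, 12:40-14:30, 16:25-16:35, 16:45-18:00.
Summing the common windows: 70 + 110 + 10 + 75 = 265 minutes.

265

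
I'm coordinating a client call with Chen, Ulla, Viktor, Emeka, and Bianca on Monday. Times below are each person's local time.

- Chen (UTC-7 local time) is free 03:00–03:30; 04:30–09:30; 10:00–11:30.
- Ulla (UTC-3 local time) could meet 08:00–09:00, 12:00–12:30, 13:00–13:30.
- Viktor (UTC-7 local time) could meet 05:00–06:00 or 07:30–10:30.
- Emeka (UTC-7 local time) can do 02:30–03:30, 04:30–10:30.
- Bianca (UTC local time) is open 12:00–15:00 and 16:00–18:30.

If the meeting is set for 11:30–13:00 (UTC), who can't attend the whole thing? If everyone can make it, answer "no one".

Chen in UTC: 10:00-10:30, 11:30-16:30, 17:00-18:30 (add 7h to convert from UTC-7).
Ulla in UTC: 11:00-12:00, 15:00-15:30, 16:00-16:30 (add 3h to convert from UTC-3).
Viktor in UTC: 12:00-13:00, 14:30-17:30 (add 7h to convert from UTC-7).
Emeka in UTC: 09:30-10:30, 11:30-17:30 (add 7h to convert from UTC-7).
Bianca in UTC: 12:00-15:00, 16:00-18:30.
Chen: free for 11:30-13:00. Ulla: not fully free for 11:30-13:00. Viktor: not fully free for 11:30-13:00. Emeka: free for 11:30-13:00. Bianca: not fully free for 11:30-13:00.

Bianca, Ulla, Viktor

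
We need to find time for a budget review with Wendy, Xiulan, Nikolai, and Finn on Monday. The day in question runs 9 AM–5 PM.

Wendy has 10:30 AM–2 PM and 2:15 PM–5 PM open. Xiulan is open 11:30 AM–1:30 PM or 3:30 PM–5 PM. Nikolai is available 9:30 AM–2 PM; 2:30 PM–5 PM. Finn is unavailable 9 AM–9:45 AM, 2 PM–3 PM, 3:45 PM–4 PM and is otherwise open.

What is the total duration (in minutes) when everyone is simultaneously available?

Wendy free: 10:30-14:00, 14:15-17:00.
Xiulan free: 11:30-13:30, 15:30-17:00.
Nikolai free: 09:30-14:00, 14:30-17:00.
Finn free: 09:45-14:00, 15:00-15:45, 16:00-17:00 (invert busy blocks within the working day).
Wendy ∩ Xiulan: 11:30-13:30, 15:30-17:00.
Wendy ∩ Xiulan ∩ Nikolai: 11:30-13:30, 15:30-17:00.
Wendy ∩ Xiulan ∩ Nikolai ∩ Finn: 11:30-13:30, 15:30-15:45, 16:00-17:00.
Summing the common windows: 120 + 15 + 60 = 195 minutes.

195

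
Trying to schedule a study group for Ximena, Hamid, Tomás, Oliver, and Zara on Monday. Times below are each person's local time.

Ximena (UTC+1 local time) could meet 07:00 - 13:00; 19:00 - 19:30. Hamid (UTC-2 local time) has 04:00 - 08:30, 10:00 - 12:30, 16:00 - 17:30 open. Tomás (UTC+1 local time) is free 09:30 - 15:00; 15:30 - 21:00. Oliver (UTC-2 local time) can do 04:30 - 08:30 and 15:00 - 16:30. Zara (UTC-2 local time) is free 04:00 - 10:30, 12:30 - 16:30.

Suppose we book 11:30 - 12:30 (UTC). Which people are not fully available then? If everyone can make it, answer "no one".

Hamid, Oliver, Ximena

Ximena in UTC: 06:00-12:00, 18:00-18:30 (subtract 1h to convert from UTC+1).
Hamid in UTC: 06:00-10:30, 12:00-14:30, 18:00-19:30 (add 2h to convert from UTC-2).
Tomás in UTC: 08:30-14:00, 14:30-20:00 (subtract 1h to convert from UTC+1).
Oliver in UTC: 06:30-10:30, 17:00-18:30 (add 2h to convert from UTC-2).
Zara in UTC: 06:00-12:30, 14:30-18:30 (add 2h to convert from UTC-2).
Ximena: not fully free for 11:30-12:30. Hamid: not fully free for 11:30-12:30. Tomás: free for 11:30-12:30. Oliver: not fully free for 11:30-12:30. Zara: free for 11:30-12:30.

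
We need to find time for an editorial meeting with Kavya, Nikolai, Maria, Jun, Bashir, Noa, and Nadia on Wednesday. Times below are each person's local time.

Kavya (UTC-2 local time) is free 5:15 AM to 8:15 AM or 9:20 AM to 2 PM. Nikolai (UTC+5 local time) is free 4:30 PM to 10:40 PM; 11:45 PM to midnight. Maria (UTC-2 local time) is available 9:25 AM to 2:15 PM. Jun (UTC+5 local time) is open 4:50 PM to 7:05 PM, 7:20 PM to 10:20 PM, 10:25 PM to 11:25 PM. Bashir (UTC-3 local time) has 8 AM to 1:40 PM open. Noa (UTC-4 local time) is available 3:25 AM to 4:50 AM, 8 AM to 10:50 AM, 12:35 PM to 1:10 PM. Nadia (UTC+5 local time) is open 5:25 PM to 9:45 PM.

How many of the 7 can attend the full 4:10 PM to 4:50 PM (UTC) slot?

Kavya in UTC: 07:15-10:15, 11:20-16:00 (add 2h to convert from UTC-2).
Nikolai in UTC: 11:30-17:40, 18:45-19:00 (subtract 5h to convert from UTC+5).
Maria in UTC: 11:25-16:15 (add 2h to convert from UTC-2).
Jun in UTC: 11:50-14:05, 14:20-17:20, 17:25-18:25 (subtract 5h to convert from UTC+5).
Bashir in UTC: 11:00-16:40 (add 3h to convert from UTC-3).
Noa in UTC: 07:25-08:50, 12:00-14:50, 16:35-17:10 (add 4h to convert from UTC-4).
Nadia in UTC: 12:25-16:45 (subtract 5h to convert from UTC+5).
Nikolai and Jun can make the full 16:10-16:50 slot — that's 2.

2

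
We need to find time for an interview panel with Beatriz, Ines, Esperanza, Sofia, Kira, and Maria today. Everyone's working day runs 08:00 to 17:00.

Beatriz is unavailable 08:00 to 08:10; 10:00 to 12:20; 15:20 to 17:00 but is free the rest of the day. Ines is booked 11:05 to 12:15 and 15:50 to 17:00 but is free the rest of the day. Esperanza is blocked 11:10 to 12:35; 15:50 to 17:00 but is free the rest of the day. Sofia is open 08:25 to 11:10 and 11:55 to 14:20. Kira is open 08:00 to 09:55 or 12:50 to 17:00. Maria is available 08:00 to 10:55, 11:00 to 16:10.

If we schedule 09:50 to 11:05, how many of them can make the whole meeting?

3

Beatriz free: 08:10-10:00, 12:20-15:20 (invert busy blocks within the working day).
Ines free: 08:00-11:05, 12:15-15:50 (invert busy blocks within the working day).
Esperanza free: 08:00-11:10, 12:35-15:50 (invert busy blocks within the working day).
Sofia free: 08:25-11:10, 11:55-14:20.
Kira free: 08:00-09:55, 12:50-17:00.
Maria free: 08:00-10:55, 11:00-16:10.
Ines, Esperanza, and Sofia can make the full 09:50-11:05 slot — that's 3.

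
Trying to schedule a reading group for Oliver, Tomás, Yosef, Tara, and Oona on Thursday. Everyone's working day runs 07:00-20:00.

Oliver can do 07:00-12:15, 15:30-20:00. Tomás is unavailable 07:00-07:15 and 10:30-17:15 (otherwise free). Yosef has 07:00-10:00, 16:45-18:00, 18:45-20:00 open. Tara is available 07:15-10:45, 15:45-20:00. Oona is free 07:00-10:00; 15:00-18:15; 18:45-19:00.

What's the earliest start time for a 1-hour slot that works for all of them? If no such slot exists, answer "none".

Oliver free: 07:00-12:15, 15:30-20:00.
Tomás free: 07:15-10:30, 17:15-20:00 (invert busy blocks within the working day).
Yosef free: 07:00-10:00, 16:45-18:00, 18:45-20:00.
Tara free: 07:15-10:45, 15:45-20:00.
Oona free: 07:00-10:00, 15:00-18:15, 18:45-19:00.
Oliver ∩ Tomás: 07:15-10:30, 17:15-20:00.
Oliver ∩ Tomás ∩ Yosef: 07:15-10:00, 17:15-18:00, 18:45-20:00.
Oliver ∩ Tomás ∩ Yosef ∩ Tara: 07:15-10:00, 17:15-18:00, 18:45-20:00.
Oliver ∩ Tomás ∩ Yosef ∩ Tara ∩ Oona: 07:15-10:00, 17:15-18:00, 18:45-19:00.
The first common window of at least 60 minutes is 07:15-10:00, so the earliest start is 07:15.

07:15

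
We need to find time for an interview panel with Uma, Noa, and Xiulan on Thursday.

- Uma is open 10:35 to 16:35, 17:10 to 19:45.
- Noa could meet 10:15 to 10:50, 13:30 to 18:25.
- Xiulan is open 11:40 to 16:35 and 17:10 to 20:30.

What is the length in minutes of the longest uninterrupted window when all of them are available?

185

Uma ∩ Noa: 10:35-10:50, 13:30-16:35, 17:10-18:25.
Uma ∩ Noa ∩ Xiulan: 13:30-16:35, 17:10-18:25.
The longest is 13:30-16:35 at 185 minutes.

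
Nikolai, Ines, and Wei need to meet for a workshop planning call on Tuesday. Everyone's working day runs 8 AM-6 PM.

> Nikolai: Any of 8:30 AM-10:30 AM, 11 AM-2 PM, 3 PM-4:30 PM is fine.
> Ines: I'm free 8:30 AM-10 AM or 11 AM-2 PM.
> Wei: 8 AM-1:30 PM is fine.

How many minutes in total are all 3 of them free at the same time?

240

Nikolai ∩ Ines: 08:30-10:00, 11:00-14:00.
Nikolai ∩ Ines ∩ Wei: 08:30-10:00, 11:00-13:30.
Summing the common windows: 90 + 150 = 240 minutes.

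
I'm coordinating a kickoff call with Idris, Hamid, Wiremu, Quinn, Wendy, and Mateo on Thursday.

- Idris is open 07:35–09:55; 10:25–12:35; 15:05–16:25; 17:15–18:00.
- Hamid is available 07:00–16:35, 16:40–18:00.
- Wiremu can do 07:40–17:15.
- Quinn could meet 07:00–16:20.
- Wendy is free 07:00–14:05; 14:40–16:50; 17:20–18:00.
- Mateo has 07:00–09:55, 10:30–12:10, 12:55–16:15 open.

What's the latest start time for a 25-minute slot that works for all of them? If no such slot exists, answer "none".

15:50

Idris ∩ Hamid: 07:35-09:55, 10:25-12:35, 15:05-16:25, 17:15-18:00.
Idris ∩ Hamid ∩ Wiremu: 07:40-09:55, 10:25-12:35, 15:05-16:25.
Idris ∩ Hamid ∩ Wiremu ∩ Quinn: 07:40-09:55, 10:25-12:35, 15:05-16:20.
Idris ∩ Hamid ∩ Wiremu ∩ Quinn ∩ Wendy: 07:40-09:55, 10:25-12:35, 15:05-16:20.
Idris ∩ Hamid ∩ Wiremu ∩ Quinn ∩ Wendy ∩ Mateo: 07:40-09:55, 10:30-12:10, 15:05-16:15.
The last common window of at least 25 minutes is 15:05-16:15; a 25-minute meeting can start as late as 15:50 and still end by 16:15.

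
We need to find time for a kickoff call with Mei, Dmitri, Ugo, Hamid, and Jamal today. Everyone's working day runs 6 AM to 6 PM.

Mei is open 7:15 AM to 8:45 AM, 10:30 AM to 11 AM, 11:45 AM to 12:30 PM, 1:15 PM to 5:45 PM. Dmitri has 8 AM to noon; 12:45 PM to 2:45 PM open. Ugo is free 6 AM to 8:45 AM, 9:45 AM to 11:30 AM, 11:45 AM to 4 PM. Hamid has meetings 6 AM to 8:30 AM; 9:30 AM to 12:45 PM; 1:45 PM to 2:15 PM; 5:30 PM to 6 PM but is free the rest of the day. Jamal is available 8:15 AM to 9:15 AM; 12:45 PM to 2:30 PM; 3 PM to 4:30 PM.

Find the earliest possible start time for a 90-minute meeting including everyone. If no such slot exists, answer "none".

none

Mei free: 07:15-08:45, 10:30-11:00, 11:45-12:30, 13:15-17:45.
Dmitri free: 08:00-12:00, 12:45-14:45.
Ugo free: 06:00-08:45, 09:45-11:30, 11:45-16:00.
Hamid free: 08:30-09:30, 12:45-13:45, 14:15-17:30 (invert busy blocks within the working day).
Jamal free: 08:15-09:15, 12:45-14:30, 15:00-16:30.
Mei ∩ Dmitri: 08:00-08:45, 10:30-11:00, 11:45-12:00, 13:15-14:45.
Mei ∩ Dmitri ∩ Ugo: 08:00-08:45, 10:30-11:00, 11:45-12:00, 13:15-14:45.
Mei ∩ Dmitri ∩ Ugo ∩ Hamid: 08:30-08:45, 13:15-13:45, 14:15-14:45.
Mei ∩ Dmitri ∩ Ugo ∩ Hamid ∩ Jamal: 08:30-08:45, 13:15-13:45, 14:15-14:30.
No common window is at least 90 minutes long.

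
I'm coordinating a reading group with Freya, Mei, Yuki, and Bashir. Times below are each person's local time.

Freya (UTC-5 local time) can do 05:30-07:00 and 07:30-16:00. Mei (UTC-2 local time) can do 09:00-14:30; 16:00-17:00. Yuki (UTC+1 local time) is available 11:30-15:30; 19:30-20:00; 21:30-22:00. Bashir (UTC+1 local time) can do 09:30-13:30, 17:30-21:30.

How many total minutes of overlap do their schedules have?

90

Freya in UTC: 10:30-12:00, 12:30-21:00 (add 5h to convert from UTC-5).
Mei in UTC: 11:00-16:30, 18:00-19:00 (add 2h to convert from UTC-2).
Yuki in UTC: 10:30-14:30, 18:30-19:00, 20:30-21:00 (subtract 1h to convert from UTC+1).
Bashir in UTC: 08:30-12:30, 16:30-20:30 (subtract 1h to convert from UTC+1).
Freya ∩ Mei: 11:00-12:00, 12:30-16:30, 18:00-19:00.
Freya ∩ Mei ∩ Yuki: 11:00-12:00, 12:30-14:30, 18:30-19:00.
Freya ∩ Mei ∩ Yuki ∩ Bashir: 11:00-12:00, 18:30-19:00.
Those are the intersection windows.
Summing the common windows: 60 + 30 = 90 minutes.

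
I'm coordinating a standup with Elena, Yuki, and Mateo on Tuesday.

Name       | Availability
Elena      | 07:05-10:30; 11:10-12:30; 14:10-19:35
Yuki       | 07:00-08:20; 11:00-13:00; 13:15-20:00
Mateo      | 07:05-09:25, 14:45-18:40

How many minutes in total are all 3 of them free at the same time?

Elena ∩ Yuki: 07:05-08:20, 11:10-12:30, 14:10-19:35.
Elena ∩ Yuki ∩ Mateo: 07:05-08:20, 14:45-18:40.
Summing the common windows: 75 + 235 = 310 minutes.

310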